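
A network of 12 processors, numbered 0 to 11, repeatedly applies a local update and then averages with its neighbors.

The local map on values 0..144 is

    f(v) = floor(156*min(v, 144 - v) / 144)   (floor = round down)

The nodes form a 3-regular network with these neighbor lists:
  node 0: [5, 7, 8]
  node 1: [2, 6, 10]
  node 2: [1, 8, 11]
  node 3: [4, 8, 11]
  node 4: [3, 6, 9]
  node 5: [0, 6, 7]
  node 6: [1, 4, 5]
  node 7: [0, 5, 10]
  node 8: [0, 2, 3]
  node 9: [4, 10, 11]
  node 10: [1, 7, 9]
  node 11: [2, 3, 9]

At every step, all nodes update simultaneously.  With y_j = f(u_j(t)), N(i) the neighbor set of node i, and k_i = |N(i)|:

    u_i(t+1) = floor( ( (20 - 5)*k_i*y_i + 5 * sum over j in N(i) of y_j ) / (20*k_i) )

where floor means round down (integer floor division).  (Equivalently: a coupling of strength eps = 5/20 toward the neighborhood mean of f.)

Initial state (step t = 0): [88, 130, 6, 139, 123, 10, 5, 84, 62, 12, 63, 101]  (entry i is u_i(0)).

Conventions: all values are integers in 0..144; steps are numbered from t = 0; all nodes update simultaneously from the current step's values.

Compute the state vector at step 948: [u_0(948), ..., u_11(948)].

Answer: [73, 73, 72, 75, 77, 74, 75, 73, 73, 74, 72, 73]
Key observation: The state at step 22, [73, 73, 72, 75, 77, 74, 75, 73, 73, 74, 72, 73], reappears at step 24: the system is in a cycle of period 2 from step 22 on.  Therefore the state at step 948 equals the state at step 22 + ((948 - 22) mod 2) = 22, which is [73, 73, 72, 75, 77, 74, 75, 73, 73, 74, 72, 73].

Derivation:
t=0: [88, 130, 6, 139, 123, 10, 5, 84, 62, 12, 63, 101]
t=1: [56, 17, 15, 15, 18, 18, 7, 60, 56, 21, 58, 36]
t=2: [57, 20, 21, 21, 18, 25, 9, 60, 52, 26, 55, 33]
t=3: [58, 23, 25, 25, 19, 31, 12, 61, 50, 30, 53, 32]
t=4: [59, 26, 29, 29, 21, 36, 16, 62, 50, 33, 52, 32]
t=5: [60, 29, 32, 32, 23, 41, 20, 63, 50, 35, 52, 33]
t=6: [62, 32, 35, 34, 25, 45, 24, 64, 51, 37, 53, 35]
t=7: [64, 35, 38, 36, 28, 49, 28, 66, 52, 40, 54, 37]
t=8: [66, 38, 41, 39, 31, 53, 32, 68, 54, 42, 56, 40]
t=9: [68, 42, 44, 42, 34, 57, 36, 70, 56, 45, 58, 43]
t=10: [71, 46, 47, 45, 38, 61, 41, 72, 58, 48, 60, 46]
t=11: [74, 50, 50, 48, 42, 66, 46, 75, 61, 51, 63, 49]
t=12: [73, 54, 54, 52, 46, 69, 50, 73, 64, 55, 66, 53]
t=13: [75, 58, 58, 56, 50, 72, 55, 75, 67, 59, 69, 57]
t=14: [74, 62, 62, 60, 55, 75, 60, 74, 70, 63, 72, 61]
t=15: [74, 67, 67, 65, 60, 73, 65, 75, 73, 67, 76, 66]
t=16: [75, 71, 72, 70, 66, 75, 70, 74, 75, 71, 72, 71]
t=17: [74, 76, 77, 74, 72, 74, 74, 75, 74, 75, 77, 76]
t=18: [74, 73, 72, 75, 77, 74, 75, 74, 74, 74, 72, 73]
t=19: [75, 76, 77, 74, 72, 74, 74, 75, 75, 75, 77, 75]
t=20: [74, 73, 72, 75, 77, 74, 75, 73, 73, 74, 72, 73]
t=21: [75, 76, 77, 74, 72, 75, 74, 76, 75, 75, 77, 75]
t=22: [73, 73, 72, 75, 77, 74, 75, 73, 73, 74, 72, 73]
t=23: [75, 76, 77, 74, 72, 75, 74, 76, 76, 75, 77, 75]
t=24: [73, 73, 72, 75, 77, 74, 75, 73, 73, 74, 72, 73]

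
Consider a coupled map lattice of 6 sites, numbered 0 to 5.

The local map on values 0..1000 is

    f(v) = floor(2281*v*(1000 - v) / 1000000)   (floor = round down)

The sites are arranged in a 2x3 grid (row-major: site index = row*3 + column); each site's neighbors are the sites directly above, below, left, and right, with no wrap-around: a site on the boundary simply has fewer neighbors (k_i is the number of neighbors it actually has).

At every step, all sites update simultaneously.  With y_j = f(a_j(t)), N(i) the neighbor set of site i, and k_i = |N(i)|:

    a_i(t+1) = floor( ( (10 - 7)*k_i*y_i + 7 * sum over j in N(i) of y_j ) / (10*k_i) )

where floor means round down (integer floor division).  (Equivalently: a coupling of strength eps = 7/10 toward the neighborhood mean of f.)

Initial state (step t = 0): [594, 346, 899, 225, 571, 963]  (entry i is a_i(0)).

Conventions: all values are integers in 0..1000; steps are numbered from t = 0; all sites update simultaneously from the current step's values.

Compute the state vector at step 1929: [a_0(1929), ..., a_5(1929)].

Simulating step by step:
t=0: [594, 346, 899, 225, 571, 963]
t=1: [484, 461, 271, 506, 399, 292]
t=2: [568, 534, 497, 561, 538, 489]
t=3: [562, 565, 568, 562, 565, 568]
t=4: [560, 560, 559, 560, 560, 559]
t=5: [562, 562, 562, 562, 562, 562]
t=6: [561, 561, 561, 561, 561, 561]
t=7: [561, 561, 561, 561, 561, 561]

Answer: [561, 561, 561, 561, 561, 561]
Key observation: The state at step 6, [561, 561, 561, 561, 561, 561], reappears at step 7: the system is in a cycle of period 1 from step 6 on.  Therefore the state at step 1929 equals the state at step 6 + ((1929 - 6) mod 1) = 6, which is [561, 561, 561, 561, 561, 561].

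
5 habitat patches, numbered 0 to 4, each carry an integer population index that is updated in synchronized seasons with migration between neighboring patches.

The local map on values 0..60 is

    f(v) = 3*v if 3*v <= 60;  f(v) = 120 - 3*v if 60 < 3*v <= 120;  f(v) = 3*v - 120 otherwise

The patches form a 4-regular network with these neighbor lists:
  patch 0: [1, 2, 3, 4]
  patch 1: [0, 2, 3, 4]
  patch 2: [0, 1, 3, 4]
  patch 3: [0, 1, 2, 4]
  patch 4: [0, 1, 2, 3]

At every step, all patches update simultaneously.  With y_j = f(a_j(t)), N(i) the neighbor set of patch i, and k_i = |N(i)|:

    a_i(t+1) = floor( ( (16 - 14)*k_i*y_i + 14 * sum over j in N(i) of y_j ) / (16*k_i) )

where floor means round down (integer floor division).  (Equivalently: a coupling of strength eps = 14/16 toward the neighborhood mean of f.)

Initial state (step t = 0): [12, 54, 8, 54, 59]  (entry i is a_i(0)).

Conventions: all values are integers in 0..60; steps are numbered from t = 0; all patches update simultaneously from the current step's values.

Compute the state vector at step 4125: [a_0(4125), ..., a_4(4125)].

Answer: [27, 27, 27, 27, 27]
Key observation: The state at step 3, [3, 3, 3, 3, 3], reappears at step 7: the system is in a cycle of period 4 from step 3 on.  Therefore the state at step 4125 equals the state at step 3 + ((4125 - 3) mod 4) = 5, which is [27, 27, 27, 27, 27].

Derivation:
t=0: [12, 54, 8, 54, 59]
t=1: [40, 40, 41, 40, 38]
t=2: [1, 1, 1, 1, 1]
t=3: [3, 3, 3, 3, 3]
t=4: [9, 9, 9, 9, 9]
t=5: [27, 27, 27, 27, 27]
t=6: [39, 39, 39, 39, 39]
t=7: [3, 3, 3, 3, 3]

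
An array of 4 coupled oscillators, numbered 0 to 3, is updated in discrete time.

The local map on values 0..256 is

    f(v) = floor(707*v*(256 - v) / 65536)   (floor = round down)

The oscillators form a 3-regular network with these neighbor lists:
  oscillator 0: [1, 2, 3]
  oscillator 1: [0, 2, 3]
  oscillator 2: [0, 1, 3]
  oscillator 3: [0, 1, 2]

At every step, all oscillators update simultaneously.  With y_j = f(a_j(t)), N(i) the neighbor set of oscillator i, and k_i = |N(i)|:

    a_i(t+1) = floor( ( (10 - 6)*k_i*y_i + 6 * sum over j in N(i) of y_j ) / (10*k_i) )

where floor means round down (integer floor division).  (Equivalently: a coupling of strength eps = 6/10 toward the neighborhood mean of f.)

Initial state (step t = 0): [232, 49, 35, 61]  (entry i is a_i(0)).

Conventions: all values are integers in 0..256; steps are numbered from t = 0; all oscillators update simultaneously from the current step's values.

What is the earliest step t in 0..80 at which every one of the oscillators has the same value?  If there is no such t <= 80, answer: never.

Answer: 4
Key observation: Synchronization is absorbing here: once all oscillators are equal they stay equal, and step 4 is the first all-equal step.

Derivation:
t=0: [232, 49, 35, 61]  (not all equal)
t=1: [88, 97, 92, 101]  (not all equal)
t=2: [162, 164, 163, 164]  (not all equal)
t=3: [163, 162, 162, 162]  (not all equal)
t=4: [163, 163, 163, 163]  (all equal)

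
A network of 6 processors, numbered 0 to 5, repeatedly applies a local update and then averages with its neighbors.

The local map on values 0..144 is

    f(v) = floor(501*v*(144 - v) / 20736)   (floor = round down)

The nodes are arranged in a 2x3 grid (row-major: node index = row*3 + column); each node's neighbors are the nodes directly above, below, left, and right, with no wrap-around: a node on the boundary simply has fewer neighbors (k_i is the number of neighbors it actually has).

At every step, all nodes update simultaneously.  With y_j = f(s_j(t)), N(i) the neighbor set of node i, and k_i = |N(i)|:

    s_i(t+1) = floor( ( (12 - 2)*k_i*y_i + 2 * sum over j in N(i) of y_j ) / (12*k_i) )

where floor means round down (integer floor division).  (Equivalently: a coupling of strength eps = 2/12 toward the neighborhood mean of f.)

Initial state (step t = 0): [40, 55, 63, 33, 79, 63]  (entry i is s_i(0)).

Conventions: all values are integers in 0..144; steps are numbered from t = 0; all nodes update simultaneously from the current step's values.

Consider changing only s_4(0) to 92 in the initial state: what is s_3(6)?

Answer: s_3(6) = 111
Key observation: This trace re-runs the system from the modified initial state.

Derivation:
t=0: [40, 55, 63, 33, 92, 63]
t=1: [100, 117, 122, 91, 114, 122]
t=2: [104, 77, 65, 112, 82, 65]
t=3: [100, 122, 124, 90, 120, 123]
t=4: [103, 66, 59, 112, 71, 62]
t=5: [102, 122, 121, 90, 122, 122]
t=6: [100, 66, 66, 111, 66, 64]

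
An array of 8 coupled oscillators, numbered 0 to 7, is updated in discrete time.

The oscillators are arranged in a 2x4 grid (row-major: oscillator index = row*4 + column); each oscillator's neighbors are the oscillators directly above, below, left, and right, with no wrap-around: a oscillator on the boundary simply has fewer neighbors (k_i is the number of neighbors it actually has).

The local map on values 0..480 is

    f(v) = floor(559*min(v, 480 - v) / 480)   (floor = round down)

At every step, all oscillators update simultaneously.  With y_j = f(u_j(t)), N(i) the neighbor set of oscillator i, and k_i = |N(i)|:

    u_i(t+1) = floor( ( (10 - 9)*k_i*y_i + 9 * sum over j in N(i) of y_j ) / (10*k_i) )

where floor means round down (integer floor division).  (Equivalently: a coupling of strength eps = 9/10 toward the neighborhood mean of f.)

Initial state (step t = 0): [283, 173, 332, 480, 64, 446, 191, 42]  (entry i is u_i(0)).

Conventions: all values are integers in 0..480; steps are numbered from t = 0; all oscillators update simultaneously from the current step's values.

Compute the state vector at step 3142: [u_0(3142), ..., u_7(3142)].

Simulating step by step:
t=0: [283, 173, 332, 480, 64, 446, 191, 42]
t=1: [146, 152, 144, 99, 128, 153, 99, 104]
t=2: [163, 172, 138, 141, 171, 150, 151, 115]
t=3: [198, 176, 177, 148, 183, 189, 157, 165]
t=4: [210, 217, 188, 196, 223, 201, 203, 178]
t=5: [254, 234, 236, 214, 241, 247, 221, 229]
t=6: [273, 269, 260, 267, 268, 269, 269, 254]
t=7: [245, 247, 247, 258, 243, 245, 253, 248]
t=8: [273, 272, 265, 269, 273, 270, 270, 261]
t=9: [241, 244, 244, 251, 242, 242, 249, 245]
t=10: [275, 276, 270, 272, 277, 273, 274, 268]
t=11: [236, 240, 239, 244, 239, 237, 243, 241]
t=12: [278, 276, 276, 277, 275, 277, 277, 275]
t=13: [237, 236, 236, 237, 235, 236, 236, 236]
t=14: [273, 274, 274, 274, 274, 273, 274, 274]
t=15: [239, 240, 239, 239, 240, 239, 239, 239]
t=16: [278, 278, 278, 278, 278, 278, 278, 278]
t=17: [235, 235, 235, 235, 235, 235, 235, 235]
t=18: [273, 273, 273, 273, 273, 273, 273, 273]
t=19: [241, 241, 241, 241, 241, 241, 241, 241]
t=20: [278, 278, 278, 278, 278, 278, 278, 278]

Answer: [273, 273, 273, 273, 273, 273, 273, 273]
Key observation: The state at step 16, [278, 278, 278, 278, 278, 278, 278, 278], reappears at step 20: the system is in a cycle of period 4 from step 16 on.  Therefore the state at step 3142 equals the state at step 16 + ((3142 - 16) mod 4) = 18, which is [273, 273, 273, 273, 273, 273, 273, 273].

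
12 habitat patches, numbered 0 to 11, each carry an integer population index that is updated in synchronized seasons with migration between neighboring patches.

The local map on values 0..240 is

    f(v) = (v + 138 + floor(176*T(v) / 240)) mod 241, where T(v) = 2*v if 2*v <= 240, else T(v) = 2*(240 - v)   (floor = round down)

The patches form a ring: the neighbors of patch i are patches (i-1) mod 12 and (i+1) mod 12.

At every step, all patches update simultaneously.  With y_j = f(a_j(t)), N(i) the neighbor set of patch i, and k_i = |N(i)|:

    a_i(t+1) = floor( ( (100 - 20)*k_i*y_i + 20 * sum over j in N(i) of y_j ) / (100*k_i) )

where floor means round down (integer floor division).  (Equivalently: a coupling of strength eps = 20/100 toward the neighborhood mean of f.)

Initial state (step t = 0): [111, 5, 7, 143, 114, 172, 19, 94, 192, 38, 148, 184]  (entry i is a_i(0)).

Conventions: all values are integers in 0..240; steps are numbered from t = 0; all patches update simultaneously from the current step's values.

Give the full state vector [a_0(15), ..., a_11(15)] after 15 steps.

Answer: [169, 169, 169, 169, 170, 169, 169, 169, 170, 170, 170, 169]

Derivation:
t=0: [111, 5, 7, 143, 114, 172, 19, 94, 192, 38, 148, 184]
t=1: [167, 152, 157, 178, 177, 170, 176, 136, 163, 218, 182, 165]
t=2: [171, 177, 174, 166, 166, 168, 168, 181, 170, 151, 163, 171]
t=3: [168, 166, 167, 170, 170, 170, 169, 165, 169, 176, 172, 169]
t=4: [170, 170, 170, 169, 169, 169, 170, 171, 169, 166, 168, 169]
t=5: [169, 169, 169, 169, 170, 169, 169, 169, 170, 170, 170, 169]
t=6: [170, 170, 170, 169, 169, 169, 170, 169, 169, 169, 169, 169]
t=7: [169, 169, 169, 169, 170, 169, 169, 169, 170, 170, 170, 169]
t=8: [170, 170, 170, 169, 169, 169, 170, 169, 169, 169, 169, 169]
t=9: [169, 169, 169, 169, 170, 169, 169, 169, 170, 170, 170, 169]
t=10: [170, 170, 170, 169, 169, 169, 170, 169, 169, 169, 169, 169]
t=11: [169, 169, 169, 169, 170, 169, 169, 169, 170, 170, 170, 169]
t=12: [170, 170, 170, 169, 169, 169, 170, 169, 169, 169, 169, 169]
t=13: [169, 169, 169, 169, 170, 169, 169, 169, 170, 170, 170, 169]
t=14: [170, 170, 170, 169, 169, 169, 170, 169, 169, 169, 169, 169]
t=15: [169, 169, 169, 169, 170, 169, 169, 169, 170, 170, 170, 169]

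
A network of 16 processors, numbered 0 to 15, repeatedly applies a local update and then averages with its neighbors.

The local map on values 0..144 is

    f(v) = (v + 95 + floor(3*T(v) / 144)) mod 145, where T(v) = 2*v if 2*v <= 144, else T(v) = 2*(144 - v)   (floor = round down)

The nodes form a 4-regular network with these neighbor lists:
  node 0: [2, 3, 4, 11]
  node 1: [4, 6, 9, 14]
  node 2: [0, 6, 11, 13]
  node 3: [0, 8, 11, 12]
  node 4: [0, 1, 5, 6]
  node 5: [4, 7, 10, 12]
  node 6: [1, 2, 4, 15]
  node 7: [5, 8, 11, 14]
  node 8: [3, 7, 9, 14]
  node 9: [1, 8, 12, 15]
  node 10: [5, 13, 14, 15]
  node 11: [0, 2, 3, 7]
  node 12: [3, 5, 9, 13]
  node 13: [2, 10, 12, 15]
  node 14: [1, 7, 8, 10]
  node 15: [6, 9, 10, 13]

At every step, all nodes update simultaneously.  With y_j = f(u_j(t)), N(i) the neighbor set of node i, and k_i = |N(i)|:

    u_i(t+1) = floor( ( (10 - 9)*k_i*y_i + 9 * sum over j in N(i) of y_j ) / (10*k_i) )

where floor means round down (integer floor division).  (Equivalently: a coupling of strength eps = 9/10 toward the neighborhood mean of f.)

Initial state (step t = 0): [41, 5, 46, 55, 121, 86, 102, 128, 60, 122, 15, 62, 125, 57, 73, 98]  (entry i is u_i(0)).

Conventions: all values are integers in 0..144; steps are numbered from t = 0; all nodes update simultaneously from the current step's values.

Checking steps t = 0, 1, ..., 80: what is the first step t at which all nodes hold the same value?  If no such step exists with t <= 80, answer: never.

Answer: 15
Key observation: Synchronization is absorbing here: once all nodes are equal they stay equal, and step 15 is the first all-equal step.

Derivation:
t=0: [41, 5, 46, 55, 121, 86, 102, 128, 60, 122, 15, 62, 125, 57, 73, 98]  (not all equal)
t=1: [66, 59, 62, 54, 80, 78, 86, 27, 42, 60, 38, 83, 35, 85, 70, 59]  (not all equal)
t=2: [21, 24, 30, 73, 25, 97, 19, 62, 50, 66, 35, 39, 32, 68, 93, 50]  (not all equal)
t=3: [103, 79, 99, 88, 101, 93, 94, 53, 23, 58, 38, 76, 37, 89, 64, 63]  (not all equal)
t=4: [43, 31, 43, 78, 44, 77, 37, 47, 27, 67, 39, 36, 43, 78, 66, 53]  (not all equal)
t=5: [113, 82, 111, 122, 110, 128, 105, 82, 59, 90, 31, 114, 38, 97, 120, 71]  (not all equal)
t=6: [64, 55, 58, 68, 58, 87, 46, 54, 50, 49, 62, 58, 67, 82, 53, 63]  (not all equal)
t=7: [12, 36, 46, 12, 46, 14, 23, 13, 7, 9, 22, 12, 23, 16, 7, 44]  (not all equal)
t=8: [122, 118, 113, 108, 119, 120, 136, 105, 104, 121, 115, 115, 108, 127, 113, 115]  (not all equal)
t=9: [65, 72, 74, 62, 74, 63, 69, 63, 61, 63, 69, 63, 68, 65, 61, 74]  (not all equal)
t=10: [19, 19, 18, 16, 20, 19, 25, 14, 14, 20, 18, 17, 15, 22, 17, 19]  (not all equal)
t=11: [112, 115, 115, 111, 115, 111, 114, 111, 111, 112, 114, 111, 113, 112, 111, 116]  (not all equal)
t=12: [63, 64, 63, 62, 64, 64, 66, 62, 62, 64, 63, 63, 62, 65, 63, 64]  (not all equal)
t=13: [15, 16, 16, 14, 16, 14, 15, 14, 14, 15, 15, 14, 15, 15, 14, 16]  (not all equal)
t=14: [110, 110, 109, 109, 110, 109, 110, 109, 109, 110, 109, 109, 109, 110, 109, 110]  (not all equal)
t=15: [60, 60, 60, 60, 60, 60, 60, 60, 60, 60, 60, 60, 60, 60, 60, 60]  (all equal)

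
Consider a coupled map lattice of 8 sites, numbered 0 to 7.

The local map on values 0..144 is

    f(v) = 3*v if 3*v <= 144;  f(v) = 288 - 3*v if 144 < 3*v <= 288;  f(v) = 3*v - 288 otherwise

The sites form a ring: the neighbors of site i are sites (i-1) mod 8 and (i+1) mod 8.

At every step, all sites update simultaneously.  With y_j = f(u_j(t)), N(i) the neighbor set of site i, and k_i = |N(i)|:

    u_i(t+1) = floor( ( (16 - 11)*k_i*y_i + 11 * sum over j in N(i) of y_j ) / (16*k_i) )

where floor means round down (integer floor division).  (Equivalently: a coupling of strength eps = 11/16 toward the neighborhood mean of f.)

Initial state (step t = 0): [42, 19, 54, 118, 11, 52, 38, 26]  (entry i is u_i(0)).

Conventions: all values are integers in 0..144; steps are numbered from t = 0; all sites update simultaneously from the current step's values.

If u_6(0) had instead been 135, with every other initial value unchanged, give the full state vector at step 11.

Answer: [93, 102, 109, 105, 101, 74, 50, 65]
Key observation: This trace re-runs the system from the modified initial state.

Derivation:
t=0: [42, 19, 54, 118, 11, 52, 135, 26]
t=1: [85, 104, 81, 75, 78, 92, 108, 107]
t=2: [29, 34, 43, 53, 42, 34, 26, 34]
t=3: [97, 106, 119, 127, 118, 102, 94, 88]
t=4: [19, 34, 63, 75, 58, 30, 16, 10]
t=5: [63, 85, 87, 92, 88, 83, 56, 45]
t=6: [88, 53, 23, 21, 25, 61, 97, 117]
t=7: [73, 72, 87, 69, 81, 59, 58, 28]
t=8: [75, 55, 61, 50, 80, 89, 102, 89]
t=9: [69, 96, 122, 95, 69, 29, 20, 34]
t=10: [60, 54, 25, 55, 56, 75, 83, 80]
t=11: [93, 102, 109, 105, 101, 74, 50, 65]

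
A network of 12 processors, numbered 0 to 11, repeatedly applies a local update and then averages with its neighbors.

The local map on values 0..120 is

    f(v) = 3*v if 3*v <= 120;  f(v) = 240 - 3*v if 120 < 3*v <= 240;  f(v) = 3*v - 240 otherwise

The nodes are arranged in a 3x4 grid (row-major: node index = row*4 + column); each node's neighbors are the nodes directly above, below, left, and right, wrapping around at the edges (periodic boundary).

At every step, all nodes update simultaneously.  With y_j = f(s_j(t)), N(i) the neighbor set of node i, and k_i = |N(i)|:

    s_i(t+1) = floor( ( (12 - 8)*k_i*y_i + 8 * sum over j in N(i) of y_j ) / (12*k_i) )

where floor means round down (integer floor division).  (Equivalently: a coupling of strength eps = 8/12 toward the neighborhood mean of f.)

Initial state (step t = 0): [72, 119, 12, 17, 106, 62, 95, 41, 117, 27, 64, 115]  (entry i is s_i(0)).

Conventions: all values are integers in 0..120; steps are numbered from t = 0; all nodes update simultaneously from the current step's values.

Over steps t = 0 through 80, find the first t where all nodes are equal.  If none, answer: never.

Simulating step by step:
t=0: [72, 119, 12, 17, 106, 62, 95, 41, 117, 27, 64, 115]  (not all equal)
t=1: [67, 71, 55, 64, 77, 71, 57, 85, 85, 82, 60, 89]  (not all equal)
t=2: [29, 33, 59, 42, 19, 27, 52, 30, 18, 23, 49, 32]  (not all equal)
t=3: [83, 83, 86, 94, 71, 78, 82, 88, 69, 77, 83, 90]  (not all equal)
t=4: [21, 10, 17, 27, 21, 10, 11, 25, 23, 12, 13, 28]  (not all equal)
t=5: [61, 40, 47, 72, 60, 37, 43, 68, 64, 40, 47, 72]  (not all equal)
t=6: [61, 104, 92, 44, 62, 105, 94, 48, 59, 103, 92, 42]  (not all equal)
t=7: [68, 63, 55, 86, 66, 64, 54, 85, 70, 64, 55, 88]  (not all equal)
t=8: [35, 51, 62, 31, 35, 52, 61, 32, 35, 50, 62, 31]  (not all equal)
t=9: [100, 84, 66, 89, 100, 84, 67, 90, 100, 85, 67, 89]  (not all equal)
t=10: [46, 25, 33, 35, 47, 25, 33, 35, 47, 25, 33, 35]  (not all equal)
t=11: [97, 83, 96, 103, 96, 83, 96, 103, 96, 83, 96, 103]  (not all equal)
t=12: [46, 22, 45, 62, 45, 22, 45, 62, 45, 22, 45, 62]  (not all equal)
t=13: [89, 78, 90, 70, 89, 79, 90, 71, 89, 79, 90, 71]  (not all equal)
t=14: [24, 12, 26, 28, 23, 12, 25, 28, 23, 12, 25, 28]  (not all equal)
t=15: [67, 49, 71, 81, 66, 48, 70, 80, 66, 48, 70, 80]  (not all equal)
t=16: [43, 74, 35, 12, 43, 75, 35, 12, 43, 75, 35, 12]  (not all equal)
t=17: [83, 47, 79, 60, 82, 46, 78, 60, 82, 46, 78, 60]  (not all equal)
t=18: [31, 69, 29, 42, 31, 69, 30, 42, 31, 69, 30, 42]  (not all equal)
t=19: [86, 52, 83, 106, 86, 52, 84, 106, 86, 52, 84, 106]  (not all equal)
t=20: [39, 60, 34, 56, 39, 61, 34, 57, 39, 61, 34, 57]  (not all equal)
t=21: [100, 75, 90, 83, 99, 75, 89, 83, 99, 75, 89, 83]  (not all equal)
t=22: [43, 25, 23, 21, 42, 24, 22, 20, 42, 24, 22, 20]  (not all equal)
t=23: [98, 79, 68, 71, 97, 78, 66, 70, 97, 78, 66, 70]  (not all equal)
t=24: [40, 18, 31, 34, 40, 19, 33, 35, 40, 19, 33, 35]  (not all equal)
t=25: [106, 72, 90, 104, 107, 74, 92, 106, 107, 74, 92, 106]  (not all equal)
t=26: [69, 32, 38, 68, 69, 32, 39, 70, 69, 32, 39, 70]  (not all equal)
t=27: [44, 88, 99, 46, 43, 89, 98, 46, 43, 89, 98, 46]  (not all equal)
t=28: [94, 44, 58, 95, 95, 45, 58, 95, 95, 45, 58, 95]  (not all equal)
t=29: [54, 89, 69, 48, 54, 89, 69, 48, 54, 89, 69, 48]  (not all equal)
t=30: [72, 36, 42, 82, 72, 36, 42, 82, 72, 36, 42, 82]  (not all equal)
t=31: [35, 95, 95, 27, 35, 95, 95, 27, 35, 95, 95, 27]  (not all equal)
t=32: [91, 55, 51, 79, 91, 55, 51, 79, 91, 55, 51, 79]  (not all equal)
t=33: [35, 70, 71, 22, 35, 70, 71, 22, 35, 70, 71, 22]  (not all equal)
t=34: [86, 42, 34, 66, 86, 42, 34, 66, 86, 42, 34, 66]  (not all equal)
t=35: [38, 96, 94, 48, 38, 96, 94, 48, 38, 96, 94, 48]  (not all equal)
t=36: [100, 58, 52, 90, 100, 58, 52, 90, 100, 58, 52, 90]  (not all equal)
t=37: [56, 68, 72, 44, 56, 68, 72, 44, 56, 68, 72, 44]  (not all equal)
t=38: [72, 40, 40, 88, 72, 40, 40, 88, 72, 40, 40, 88]  (not all equal)
t=39: [40, 104, 104, 40, 40, 104, 104, 40, 40, 104, 104, 40]  (not all equal)
t=40: [112, 80, 80, 112, 112, 80, 80, 112, 112, 80, 80, 112]  (not all equal)
t=41: [80, 16, 16, 80, 80, 16, 16, 80, 80, 16, 16, 80]  (not all equal)
t=42: [8, 40, 40, 8, 8, 40, 40, 8, 8, 40, 40, 8]  (not all equal)
t=43: [40, 104, 104, 40, 40, 104, 104, 40, 40, 104, 104, 40]  (not all equal)

Answer: never
Key observation: The state at step 39 reappears at step 43 — the system is in a cycle of period 4 from step 39 on.  No step 0..43 is synchronized, and the cycle repeats forever, so no step up to 80 (or ever) has all nodes equal.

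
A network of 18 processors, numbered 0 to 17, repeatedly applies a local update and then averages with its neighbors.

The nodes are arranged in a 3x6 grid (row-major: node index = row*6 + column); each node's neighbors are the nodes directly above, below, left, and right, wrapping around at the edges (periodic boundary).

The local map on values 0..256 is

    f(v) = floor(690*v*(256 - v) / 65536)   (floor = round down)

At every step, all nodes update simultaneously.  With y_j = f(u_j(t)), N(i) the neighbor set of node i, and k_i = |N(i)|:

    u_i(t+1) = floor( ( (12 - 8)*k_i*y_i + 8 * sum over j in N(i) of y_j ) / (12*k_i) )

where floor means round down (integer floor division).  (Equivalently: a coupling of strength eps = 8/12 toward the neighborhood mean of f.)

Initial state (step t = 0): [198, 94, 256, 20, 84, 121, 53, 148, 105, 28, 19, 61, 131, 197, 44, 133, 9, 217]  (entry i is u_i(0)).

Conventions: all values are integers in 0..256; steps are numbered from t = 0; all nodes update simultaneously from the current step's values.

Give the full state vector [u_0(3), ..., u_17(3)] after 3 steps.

Answer: [154, 156, 161, 163, 162, 156, 154, 155, 159, 162, 162, 157, 153, 155, 159, 162, 162, 157]

Derivation:
t=0: [198, 94, 256, 20, 84, 121, 53, 148, 105, 28, 19, 61, 131, 197, 44, 133, 9, 217]
t=1: [142, 121, 78, 81, 99, 138, 135, 149, 110, 94, 76, 111, 131, 140, 109, 96, 84, 111]
t=2: [170, 165, 158, 154, 157, 168, 170, 169, 163, 157, 155, 165, 170, 169, 163, 158, 156, 167]
t=3: [154, 156, 161, 163, 162, 156, 154, 155, 159, 162, 162, 157, 153, 155, 159, 162, 162, 157]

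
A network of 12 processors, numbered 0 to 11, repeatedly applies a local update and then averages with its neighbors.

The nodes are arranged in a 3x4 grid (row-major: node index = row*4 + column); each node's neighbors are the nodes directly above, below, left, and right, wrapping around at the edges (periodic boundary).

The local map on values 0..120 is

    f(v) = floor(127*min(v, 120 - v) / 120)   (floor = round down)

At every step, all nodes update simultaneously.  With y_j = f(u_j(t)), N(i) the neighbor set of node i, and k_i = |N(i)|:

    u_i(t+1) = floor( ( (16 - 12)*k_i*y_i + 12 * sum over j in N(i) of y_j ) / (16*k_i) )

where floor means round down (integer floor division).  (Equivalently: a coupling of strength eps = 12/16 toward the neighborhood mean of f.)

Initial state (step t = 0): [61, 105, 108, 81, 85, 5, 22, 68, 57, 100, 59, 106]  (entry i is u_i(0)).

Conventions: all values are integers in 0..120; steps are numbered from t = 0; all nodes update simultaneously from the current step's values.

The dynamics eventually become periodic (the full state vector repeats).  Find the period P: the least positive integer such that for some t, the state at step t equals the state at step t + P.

Answer: 2
Key observation: The state at step 16, [61, 61, 61, 61, 61, 61, 61, 61, 61, 61, 61, 61], reappears at step 18 — and no state repeats earlier — so the cycle the system enters has period 2.

Derivation:
t=0: [61, 105, 108, 81, 85, 5, 22, 68, 57, 100, 59, 106]
t=1: [44, 22, 29, 37, 43, 19, 30, 35, 40, 31, 28, 44]
t=2: [39, 29, 30, 39, 38, 29, 29, 39, 42, 29, 33, 39]
t=3: [39, 32, 33, 39, 39, 31, 33, 38, 39, 33, 33, 40]
t=4: [39, 34, 35, 39, 39, 34, 34, 39, 39, 34, 35, 39]
t=5: [39, 36, 37, 40, 39, 36, 36, 39, 39, 36, 37, 40]
t=6: [40, 38, 39, 41, 40, 38, 38, 40, 40, 38, 39, 41]
t=7: [41, 40, 41, 42, 41, 40, 40, 42, 41, 40, 41, 42]
t=8: [43, 42, 42, 43, 43, 42, 42, 43, 43, 42, 42, 43]
t=9: [44, 44, 44, 44, 44, 44, 44, 44, 44, 44, 44, 44]
t=10: [46, 46, 46, 46, 46, 46, 46, 46, 46, 46, 46, 46]
t=11: [48, 48, 48, 48, 48, 48, 48, 48, 48, 48, 48, 48]
t=12: [50, 50, 50, 50, 50, 50, 50, 50, 50, 50, 50, 50]
t=13: [52, 52, 52, 52, 52, 52, 52, 52, 52, 52, 52, 52]
t=14: [55, 55, 55, 55, 55, 55, 55, 55, 55, 55, 55, 55]
t=15: [58, 58, 58, 58, 58, 58, 58, 58, 58, 58, 58, 58]
t=16: [61, 61, 61, 61, 61, 61, 61, 61, 61, 61, 61, 61]
t=17: [62, 62, 62, 62, 62, 62, 62, 62, 62, 62, 62, 62]
t=18: [61, 61, 61, 61, 61, 61, 61, 61, 61, 61, 61, 61]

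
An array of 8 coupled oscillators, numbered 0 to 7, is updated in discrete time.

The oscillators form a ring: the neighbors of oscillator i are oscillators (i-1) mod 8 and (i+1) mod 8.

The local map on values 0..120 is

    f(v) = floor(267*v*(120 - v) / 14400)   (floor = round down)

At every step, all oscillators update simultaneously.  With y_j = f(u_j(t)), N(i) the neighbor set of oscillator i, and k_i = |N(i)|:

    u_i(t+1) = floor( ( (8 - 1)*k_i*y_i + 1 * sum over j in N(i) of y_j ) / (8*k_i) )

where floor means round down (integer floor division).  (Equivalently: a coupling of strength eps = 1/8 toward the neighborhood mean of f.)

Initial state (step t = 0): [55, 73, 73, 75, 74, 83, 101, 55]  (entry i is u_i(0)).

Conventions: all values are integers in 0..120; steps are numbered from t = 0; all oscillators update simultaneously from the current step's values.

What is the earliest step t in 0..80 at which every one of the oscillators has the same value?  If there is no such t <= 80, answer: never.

Simulating step by step:
t=0: [55, 73, 73, 75, 74, 83, 101, 55]  (not all equal)
t=1: [65, 63, 62, 62, 62, 55, 38, 64]  (not all equal)
t=2: [66, 66, 66, 66, 66, 65, 58, 65]  (not all equal)
t=3: [66, 66, 66, 66, 66, 66, 66, 66]  (all equal)

Answer: 3
Key observation: Synchronization is absorbing here: once all oscillators are equal they stay equal, and step 3 is the first all-equal step.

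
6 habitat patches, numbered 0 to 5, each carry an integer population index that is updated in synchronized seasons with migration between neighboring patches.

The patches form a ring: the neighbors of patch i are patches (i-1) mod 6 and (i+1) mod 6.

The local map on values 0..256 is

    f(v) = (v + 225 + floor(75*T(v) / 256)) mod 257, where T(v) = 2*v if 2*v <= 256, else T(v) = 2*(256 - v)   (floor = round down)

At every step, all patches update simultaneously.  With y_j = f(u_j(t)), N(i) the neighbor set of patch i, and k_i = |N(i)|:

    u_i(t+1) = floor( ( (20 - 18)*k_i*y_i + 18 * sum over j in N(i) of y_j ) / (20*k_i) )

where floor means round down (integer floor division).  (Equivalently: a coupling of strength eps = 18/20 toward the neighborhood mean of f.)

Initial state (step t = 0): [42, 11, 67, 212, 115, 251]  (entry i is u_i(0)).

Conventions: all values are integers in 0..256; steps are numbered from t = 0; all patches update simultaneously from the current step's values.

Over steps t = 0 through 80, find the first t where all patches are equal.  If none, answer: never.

Answer: 7
Key observation: Synchronization is absorbing here: once all patches are equal they stay equal, and step 7 is the first all-equal step.

Derivation:
t=0: [42, 11, 67, 212, 115, 251]  (not all equal)
t=1: [211, 72, 208, 121, 206, 104]  (not all equal)
t=2: [116, 192, 128, 199, 151, 196]  (not all equal)
t=3: [193, 164, 195, 177, 197, 168]  (not all equal)
t=4: [187, 196, 189, 197, 190, 196]  (not all equal)
t=5: [198, 195, 198, 196, 198, 195]  (not all equal)
t=6: [198, 198, 198, 199, 198, 198]  (not all equal)
t=7: [199, 199, 199, 199, 199, 199]  (all equal)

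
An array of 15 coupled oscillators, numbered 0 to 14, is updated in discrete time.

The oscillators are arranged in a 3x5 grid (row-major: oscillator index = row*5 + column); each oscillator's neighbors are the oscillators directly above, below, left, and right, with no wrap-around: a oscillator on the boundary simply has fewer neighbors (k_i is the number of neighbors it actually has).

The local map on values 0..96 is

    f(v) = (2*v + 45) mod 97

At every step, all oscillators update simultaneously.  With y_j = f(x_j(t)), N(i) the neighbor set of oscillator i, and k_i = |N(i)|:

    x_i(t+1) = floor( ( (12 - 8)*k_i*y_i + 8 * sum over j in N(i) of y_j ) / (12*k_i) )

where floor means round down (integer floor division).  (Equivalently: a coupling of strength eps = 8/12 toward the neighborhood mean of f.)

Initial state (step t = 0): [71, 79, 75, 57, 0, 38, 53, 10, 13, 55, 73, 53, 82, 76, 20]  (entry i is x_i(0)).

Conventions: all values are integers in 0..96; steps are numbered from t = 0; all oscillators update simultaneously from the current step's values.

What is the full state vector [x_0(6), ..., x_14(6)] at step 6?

Simulating step by step:
t=0: [71, 79, 75, 57, 0, 38, 53, 10, 13, 55, 73, 53, 82, 76, 20]
t=1: [41, 35, 30, 46, 55, 60, 43, 45, 55, 64, 57, 54, 32, 39, 48]
t=2: [38, 22, 24, 40, 58, 50, 41, 31, 49, 60, 62, 42, 30, 34, 48]
t=3: [53, 62, 59, 54, 53, 44, 39, 32, 35, 56, 50, 35, 15, 27, 42]
t=4: [54, 56, 53, 49, 56, 40, 31, 34, 27, 43, 34, 39, 32, 28, 31]
t=5: [48, 46, 45, 41, 46, 27, 25, 18, 17, 27, 23, 17, 14, 6, 16]
t=6: [28, 52, 46, 44, 24, 51, 65, 74, 54, 44, 57, 83, 72, 69, 45]

Answer: [28, 52, 46, 44, 24, 51, 65, 74, 54, 44, 57, 83, 72, 69, 45]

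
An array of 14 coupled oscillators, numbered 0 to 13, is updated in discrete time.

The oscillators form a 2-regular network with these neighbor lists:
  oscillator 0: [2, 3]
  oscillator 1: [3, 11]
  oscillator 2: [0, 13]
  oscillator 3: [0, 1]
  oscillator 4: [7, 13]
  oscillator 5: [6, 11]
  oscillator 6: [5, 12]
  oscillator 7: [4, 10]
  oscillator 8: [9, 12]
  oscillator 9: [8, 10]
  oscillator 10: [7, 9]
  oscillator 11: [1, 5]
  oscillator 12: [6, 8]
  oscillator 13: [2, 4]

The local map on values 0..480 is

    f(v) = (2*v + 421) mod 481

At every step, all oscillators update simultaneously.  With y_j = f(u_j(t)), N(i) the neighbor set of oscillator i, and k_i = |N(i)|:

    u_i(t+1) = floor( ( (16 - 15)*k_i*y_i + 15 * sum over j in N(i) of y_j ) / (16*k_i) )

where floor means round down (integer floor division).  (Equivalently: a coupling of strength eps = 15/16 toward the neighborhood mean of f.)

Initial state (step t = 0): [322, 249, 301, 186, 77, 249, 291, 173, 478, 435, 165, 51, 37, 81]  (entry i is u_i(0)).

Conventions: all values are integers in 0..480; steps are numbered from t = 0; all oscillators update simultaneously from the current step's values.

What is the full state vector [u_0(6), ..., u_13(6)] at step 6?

Answer: [192, 298, 295, 440, 144, 426, 319, 204, 372, 323, 260, 377, 445, 216]

Derivation:
t=0: [322, 249, 301, 186, 77, 249, 291, 173, 478, 435, 165, 51, 37, 81]
t=1: [181, 193, 99, 273, 187, 66, 214, 188, 186, 341, 305, 413, 214, 79]
t=2: [85, 156, 196, 294, 213, 310, 229, 199, 258, 187, 218, 204, 341, 218]
t=3: [184, 200, 248, 172, 357, 354, 128, 368, 241, 409, 329, 176, 409, 350]
t=4: [356, 291, 246, 321, 176, 239, 220, 148, 286, 269, 228, 255, 307, 295]
t=5: [260, 260, 130, 105, 151, 415, 253, 337, 260, 230, 359, 243, 197, 342]
t=6: [192, 298, 295, 440, 144, 426, 319, 204, 372, 323, 260, 377, 445, 216]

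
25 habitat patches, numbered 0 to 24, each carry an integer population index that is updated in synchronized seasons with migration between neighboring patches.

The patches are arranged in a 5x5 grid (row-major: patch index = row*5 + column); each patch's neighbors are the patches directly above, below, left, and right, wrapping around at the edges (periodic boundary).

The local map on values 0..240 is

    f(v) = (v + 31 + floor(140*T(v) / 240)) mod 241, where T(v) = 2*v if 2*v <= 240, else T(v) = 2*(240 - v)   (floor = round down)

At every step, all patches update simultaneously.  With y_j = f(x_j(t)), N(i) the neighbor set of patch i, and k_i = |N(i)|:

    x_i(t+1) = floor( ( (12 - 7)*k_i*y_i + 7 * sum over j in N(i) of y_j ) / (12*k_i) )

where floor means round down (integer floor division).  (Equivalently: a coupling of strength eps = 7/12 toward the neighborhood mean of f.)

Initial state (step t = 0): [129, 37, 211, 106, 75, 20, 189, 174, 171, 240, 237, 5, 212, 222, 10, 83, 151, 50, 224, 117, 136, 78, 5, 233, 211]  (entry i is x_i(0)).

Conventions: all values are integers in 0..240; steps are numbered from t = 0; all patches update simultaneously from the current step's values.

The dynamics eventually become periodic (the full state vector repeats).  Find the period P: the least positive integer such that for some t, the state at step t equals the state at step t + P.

Answer: 4
Key observation: The state at step 12, [135, 135, 135, 135, 135, 135, 135, 135, 135, 135, 135, 135, 135, 135, 135, 135, 135, 135, 135, 135, 135, 135, 135, 135, 135], reappears at step 16 — and no state repeats earlier — so the cycle the system enters has period 4.

Derivation:
t=0: [129, 37, 211, 106, 75, 20, 189, 174, 171, 240, 237, 5, 212, 222, 10, 83, 151, 50, 224, 117, 136, 78, 5, 233, 211]
t=1: [81, 92, 45, 51, 99, 52, 54, 38, 35, 65, 67, 38, 51, 36, 41, 111, 104, 79, 49, 65, 91, 118, 76, 31, 59]
t=2: [174, 172, 152, 107, 100, 161, 149, 123, 122, 125, 132, 117, 137, 118, 141, 98, 63, 155, 141, 136, 159, 116, 150, 132, 138]
t=3: [36, 42, 41, 30, 25, 44, 44, 47, 44, 41, 39, 62, 45, 46, 46, 45, 88, 62, 46, 40, 37, 60, 44, 43, 40]
t=4: [110, 125, 119, 106, 99, 120, 131, 127, 122, 117, 127, 154, 139, 129, 124, 135, 182, 156, 132, 122, 121, 151, 135, 120, 112]
t=5: [33, 44, 43, 29, 19, 45, 47, 47, 43, 40, 47, 44, 46, 48, 47, 46, 42, 44, 47, 46, 42, 45, 46, 42, 35]
t=6: [107, 123, 121, 103, 90, 123, 129, 129, 121, 115, 130, 127, 129, 131, 129, 127, 125, 127, 129, 127, 118, 126, 127, 118, 109]
t=7: [62, 44, 43, 59, 108, 43, 48, 48, 42, 70, 48, 48, 48, 48, 46, 47, 48, 48, 47, 44, 39, 48, 47, 38, 63]
t=8: [125, 134, 132, 121, 108, 141, 132, 131, 139, 134, 132, 135, 135, 131, 138, 129, 134, 134, 129, 134, 135, 130, 128, 132, 124]
t=9: [44, 47, 48, 44, 38, 47, 47, 47, 47, 43, 47, 47, 47, 47, 47, 47, 47, 47, 47, 47, 47, 47, 47, 48, 44]
t=10: [126, 131, 132, 127, 120, 129, 132, 132, 129, 125, 132, 132, 132, 132, 130, 132, 132, 132, 132, 131, 130, 132, 132, 131, 127]
t=11: [48, 48, 48, 48, 49, 48, 48, 48, 48, 48, 48, 48, 48, 48, 48, 48, 48, 48, 48, 48, 48, 48, 48, 48, 48]
t=12: [135, 135, 135, 135, 135, 135, 135, 135, 135, 135, 135, 135, 135, 135, 135, 135, 135, 135, 135, 135, 135, 135, 135, 135, 135]
t=13: [47, 47, 47, 47, 47, 47, 47, 47, 47, 47, 47, 47, 47, 47, 47, 47, 47, 47, 47, 47, 47, 47, 47, 47, 47]
t=14: [132, 132, 132, 132, 132, 132, 132, 132, 132, 132, 132, 132, 132, 132, 132, 132, 132, 132, 132, 132, 132, 132, 132, 132, 132]
t=15: [48, 48, 48, 48, 48, 48, 48, 48, 48, 48, 48, 48, 48, 48, 48, 48, 48, 48, 48, 48, 48, 48, 48, 48, 48]
t=16: [135, 135, 135, 135, 135, 135, 135, 135, 135, 135, 135, 135, 135, 135, 135, 135, 135, 135, 135, 135, 135, 135, 135, 135, 135]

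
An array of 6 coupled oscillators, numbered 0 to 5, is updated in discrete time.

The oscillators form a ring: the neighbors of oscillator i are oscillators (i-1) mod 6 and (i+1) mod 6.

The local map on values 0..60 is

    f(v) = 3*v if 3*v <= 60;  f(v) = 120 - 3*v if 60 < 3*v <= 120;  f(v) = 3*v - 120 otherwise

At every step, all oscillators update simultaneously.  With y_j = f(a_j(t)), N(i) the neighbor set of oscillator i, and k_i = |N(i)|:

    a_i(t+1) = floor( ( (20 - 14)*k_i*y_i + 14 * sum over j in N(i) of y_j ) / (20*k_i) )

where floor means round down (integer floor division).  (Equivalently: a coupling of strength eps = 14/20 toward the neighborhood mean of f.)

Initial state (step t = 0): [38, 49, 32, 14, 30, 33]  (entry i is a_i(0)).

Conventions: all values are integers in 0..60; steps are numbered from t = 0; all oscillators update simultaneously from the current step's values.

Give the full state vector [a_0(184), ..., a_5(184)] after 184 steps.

Answer: [17, 16, 16, 17, 16, 16]
Key observation: The state at step 23, [17, 16, 16, 17, 16, 16], reappears at step 30: the system is in a cycle of period 7 from step 23 on.  Therefore the state at step 184 equals the state at step 23 + ((184 - 23) mod 7) = 23, which is [17, 16, 16, 17, 16, 16].

Derivation:
t=0: [38, 49, 32, 14, 30, 33]
t=1: [18, 18, 31, 31, 31, 18]
t=2: [54, 44, 36, 27, 36, 44]
t=3: [21, 22, 21, 20, 21, 22]
t=4: [54, 56, 57, 57, 57, 56]
t=5: [46, 46, 49, 51, 49, 46]
t=6: [18, 21, 25, 28, 25, 21]
t=7: [56, 51, 46, 42, 46, 51]
t=8: [37, 33, 19, 14, 19, 33]
t=9: [17, 29, 39, 52, 39, 29]
t=10: [38, 28, 25, 12, 25, 28]
t=11: [27, 28, 38, 42, 38, 28]
t=12: [36, 26, 16, 6, 16, 26]
t=13: [33, 33, 35, 39, 35, 33]
t=14: [21, 18, 12, 11, 12, 18]
t=15: [54, 48, 41, 35, 41, 48]
t=16: [29, 22, 14, 6, 14, 22]
t=17: [47, 42, 37, 34, 37, 42]
t=18: [10, 12, 11, 11, 11, 12]
t=19: [34, 32, 34, 33, 34, 32]
t=20: [22, 19, 21, 18, 21, 19]
t=21: [56, 55, 55, 56, 55, 55]
t=22: [45, 46, 46, 45, 46, 46]
t=23: [17, 16, 16, 17, 16, 16]
t=24: [48, 49, 49, 48, 49, 49]
t=25: [26, 25, 25, 26, 25, 25]
t=26: [44, 43, 43, 44, 43, 43]
t=27: [9, 10, 10, 9, 10, 10]
t=28: [29, 28, 28, 29, 28, 28]
t=29: [35, 34, 34, 35, 34, 34]
t=30: [17, 16, 16, 17, 16, 16]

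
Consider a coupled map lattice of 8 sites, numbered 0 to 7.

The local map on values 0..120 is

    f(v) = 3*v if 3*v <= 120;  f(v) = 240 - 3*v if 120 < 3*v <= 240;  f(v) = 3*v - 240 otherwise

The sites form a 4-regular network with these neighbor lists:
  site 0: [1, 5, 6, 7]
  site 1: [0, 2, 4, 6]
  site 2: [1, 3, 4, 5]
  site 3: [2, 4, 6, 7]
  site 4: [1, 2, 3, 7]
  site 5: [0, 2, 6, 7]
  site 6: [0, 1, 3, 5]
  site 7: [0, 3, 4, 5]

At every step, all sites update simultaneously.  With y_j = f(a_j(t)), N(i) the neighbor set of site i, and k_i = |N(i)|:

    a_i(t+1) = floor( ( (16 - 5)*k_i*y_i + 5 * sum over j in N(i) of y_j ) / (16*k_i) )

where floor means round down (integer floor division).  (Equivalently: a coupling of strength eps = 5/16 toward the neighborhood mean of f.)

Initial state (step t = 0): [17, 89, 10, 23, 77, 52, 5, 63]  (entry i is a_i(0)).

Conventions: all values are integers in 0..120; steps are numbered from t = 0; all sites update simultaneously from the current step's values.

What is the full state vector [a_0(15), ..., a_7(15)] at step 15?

Answer: [102, 85, 32, 21, 44, 86, 89, 23]

Derivation:
t=0: [17, 89, 10, 23, 77, 52, 5, 63]
t=1: [48, 26, 35, 55, 20, 69, 28, 51]
t=2: [88, 80, 91, 77, 68, 51, 79, 80]
t=3: [23, 7, 33, 11, 28, 64, 11, 12]
t=4: [58, 36, 82, 42, 72, 51, 36, 43]
t=5: [77, 90, 30, 97, 42, 82, 103, 99]
t=6: [18, 42, 77, 60, 96, 21, 54, 53]
t=7: [63, 93, 28, 58, 53, 60, 76, 73]
t=8: [45, 44, 76, 60, 72, 54, 25, 34]
t=9: [100, 91, 29, 57, 38, 76, 78, 90]
t=10: [47, 43, 77, 65, 95, 22, 17, 40]
t=11: [95, 92, 27, 48, 53, 67, 60, 102]
t=12: [46, 45, 75, 88, 77, 46, 58, 65]
t=13: [94, 87, 29, 27, 20, 87, 71, 49]
t=14: [41, 31, 74, 76, 63, 33, 31, 79]
t=15: [102, 85, 32, 21, 44, 86, 89, 23]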